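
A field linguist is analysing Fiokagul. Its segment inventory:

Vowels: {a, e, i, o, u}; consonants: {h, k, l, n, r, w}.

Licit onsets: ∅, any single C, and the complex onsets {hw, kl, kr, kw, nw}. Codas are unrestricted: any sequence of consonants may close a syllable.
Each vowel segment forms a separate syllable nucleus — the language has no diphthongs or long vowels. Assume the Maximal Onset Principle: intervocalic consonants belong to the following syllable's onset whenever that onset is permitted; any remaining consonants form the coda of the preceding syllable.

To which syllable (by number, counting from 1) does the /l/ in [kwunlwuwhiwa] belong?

1

Vowels present: u, u, i, a; each is a nucleus, giving 4 syllables.
V1 /u/ – V2 /u/: cluster /nlw/ — the longest permitted-onset suffix is /w/; onset = /w/, preceding coda = /nl/.
V2 /u/ – V3 /i/: /wh/; trying suffixes from longest down, /h/ is the first permitted one, so coda /w/ | onset /h/.
V3 /i/ – V4 /a/: /w/ is a single consonant, so it becomes the next onset.
Putting it together: kwunl.wuw.hi.wa.
The /l/ is in the coda of syllable 1 (/kwunl/).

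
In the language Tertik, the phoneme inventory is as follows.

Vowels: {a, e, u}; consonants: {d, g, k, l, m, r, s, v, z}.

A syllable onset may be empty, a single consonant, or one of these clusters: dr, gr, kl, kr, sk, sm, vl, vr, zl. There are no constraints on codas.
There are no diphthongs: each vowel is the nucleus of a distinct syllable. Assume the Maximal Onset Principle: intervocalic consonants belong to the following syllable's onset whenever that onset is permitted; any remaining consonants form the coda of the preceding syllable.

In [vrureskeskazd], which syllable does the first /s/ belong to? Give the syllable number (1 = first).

3

Vowels present: u, e, e, a; each is a nucleus, giving 4 syllables.
V1 /u/ – V2 /e/: /r/ → onset of the next syllable (single consonants are always licit onsets).
V2 /e/ – V3 /e/: /sk/ — entire cluster is a permitted onset → onset /sk/, coda ∅.
V3 /e/ – V4 /a/: /sk/ is a licit onset in full, so it all attaches to the next syllable.
Putting it together: vru.re.ske.skazd.
The first /s/ is in the onset of syllable 3 (/ske/).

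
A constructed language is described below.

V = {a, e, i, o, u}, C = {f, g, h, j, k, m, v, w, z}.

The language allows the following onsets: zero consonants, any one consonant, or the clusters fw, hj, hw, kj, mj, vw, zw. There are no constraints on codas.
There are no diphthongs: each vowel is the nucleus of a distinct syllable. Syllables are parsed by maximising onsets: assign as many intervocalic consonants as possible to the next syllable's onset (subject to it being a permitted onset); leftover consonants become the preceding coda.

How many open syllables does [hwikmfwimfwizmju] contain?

The vowels are i, i, i, u — 4 nuclei, so 4 syllables.
σ1/σ2 boundary: /kmfw/ — longest licit onset from the right is /fw/, leaving /km/ as coda.
σ2/σ3 boundary: /mfw/; trying suffixes from longest down, /fw/ is the first permitted one, so coda /m/ | onset /fw/.
σ3/σ4 boundary: /zmj/; trying suffixes from longest down, /mj/ is the first permitted one, so coda /z/ | onset /mj/.
Result: hwikm.fwim.fwiz.mju.
Classifying each syllable: /hwikm/ (closed), /fwim/ (closed), /fwiz/ (closed), /mju/ (open).
Open syllables: 1.

1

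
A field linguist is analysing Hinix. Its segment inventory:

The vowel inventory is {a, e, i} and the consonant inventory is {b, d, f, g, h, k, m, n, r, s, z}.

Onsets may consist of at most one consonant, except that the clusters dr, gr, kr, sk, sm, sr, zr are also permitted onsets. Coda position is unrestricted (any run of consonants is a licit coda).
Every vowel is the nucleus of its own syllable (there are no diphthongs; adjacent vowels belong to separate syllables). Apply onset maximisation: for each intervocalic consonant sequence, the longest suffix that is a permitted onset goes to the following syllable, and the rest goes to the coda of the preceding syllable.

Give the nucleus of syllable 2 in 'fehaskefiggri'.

Nuclei (vowels): e, a, e, i, i → 5 syllables.
The second nucleus (vowel 2 from the left) is /a/.

a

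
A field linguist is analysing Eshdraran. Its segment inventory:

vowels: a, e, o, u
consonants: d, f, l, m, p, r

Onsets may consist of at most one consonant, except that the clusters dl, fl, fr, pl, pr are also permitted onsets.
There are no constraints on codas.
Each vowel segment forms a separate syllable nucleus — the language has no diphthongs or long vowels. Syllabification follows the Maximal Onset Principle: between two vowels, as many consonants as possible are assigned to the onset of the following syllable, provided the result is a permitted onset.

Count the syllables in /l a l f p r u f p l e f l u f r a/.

Nuclei (vowels): a, u, e, u, a → 5 syllables.

5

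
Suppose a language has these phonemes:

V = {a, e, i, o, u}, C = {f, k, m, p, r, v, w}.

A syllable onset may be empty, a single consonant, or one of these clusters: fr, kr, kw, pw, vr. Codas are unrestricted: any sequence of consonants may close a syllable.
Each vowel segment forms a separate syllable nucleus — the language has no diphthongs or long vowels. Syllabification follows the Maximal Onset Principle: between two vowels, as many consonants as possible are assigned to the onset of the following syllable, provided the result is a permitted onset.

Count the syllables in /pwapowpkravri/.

The vowels are a, o, a, i — 4 nuclei, so 4 syllables.

4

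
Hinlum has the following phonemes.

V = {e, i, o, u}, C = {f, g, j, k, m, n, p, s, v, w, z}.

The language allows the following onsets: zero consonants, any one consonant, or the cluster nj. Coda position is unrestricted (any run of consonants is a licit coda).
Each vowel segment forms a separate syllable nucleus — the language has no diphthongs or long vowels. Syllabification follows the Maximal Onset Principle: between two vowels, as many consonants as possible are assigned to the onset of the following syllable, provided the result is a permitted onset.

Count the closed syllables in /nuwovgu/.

1

Vowels present: u, o, u; each is a nucleus, giving 3 syllables.
V1 /u/ – V2 /o/: just /w/ — single C goes to the following onset.
V2 /o/ – V3 /u/: /vg/ — longest licit onset from the right is /g/, leaving /v/ as coda.
So the parse is nu.wov.gu.
Classifying each syllable: /nu/ (open), /wov/ (closed), /gu/ (open).
Closed syllables: 1.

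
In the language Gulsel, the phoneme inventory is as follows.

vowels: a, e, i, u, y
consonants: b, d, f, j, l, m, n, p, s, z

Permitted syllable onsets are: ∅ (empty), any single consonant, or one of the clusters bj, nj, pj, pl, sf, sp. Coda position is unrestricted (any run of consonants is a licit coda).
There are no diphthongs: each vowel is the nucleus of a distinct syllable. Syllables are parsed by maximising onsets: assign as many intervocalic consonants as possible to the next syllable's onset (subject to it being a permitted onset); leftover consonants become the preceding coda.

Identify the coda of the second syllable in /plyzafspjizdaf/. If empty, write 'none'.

Nuclei (vowels): y, a, i, a → 4 syllables.
/y…a/ gap (V1→V2): /z/ → onset of the next syllable (single consonants are always licit onsets).
/a…i/ gap (V2→V3): cluster /fspj/ — the longest permitted-onset suffix is /pj/; onset = /pj/, preceding coda = /fs/.
/i…a/ gap (V3→V4): /zd/ splits as /z/ + /d/ (/d/ is the longest suffix that is a licit onset).
So the parse is ply.zafs.pjiz.daf.
Syllable 2 is /zafs/: onset /z/, nucleus /a/, coda /fs/.

fs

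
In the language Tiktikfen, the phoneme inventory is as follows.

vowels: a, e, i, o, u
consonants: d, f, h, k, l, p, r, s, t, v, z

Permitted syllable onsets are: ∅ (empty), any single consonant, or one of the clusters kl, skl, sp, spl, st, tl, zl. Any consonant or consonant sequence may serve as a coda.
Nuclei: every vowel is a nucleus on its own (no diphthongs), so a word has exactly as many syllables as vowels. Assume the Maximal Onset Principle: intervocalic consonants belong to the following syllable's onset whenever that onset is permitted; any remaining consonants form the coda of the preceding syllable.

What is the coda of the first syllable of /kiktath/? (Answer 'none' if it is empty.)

k

The vowels are i, a — 2 nuclei, so 2 syllables.
Between /i/ (V1) and /a/ (V2): cluster /kt/ — the longest permitted-onset suffix is /t/; onset = /t/, preceding coda = /k/.
Result: kik.tath.
Syllable 1 is /kik/: onset /k/, nucleus /i/, coda /k/.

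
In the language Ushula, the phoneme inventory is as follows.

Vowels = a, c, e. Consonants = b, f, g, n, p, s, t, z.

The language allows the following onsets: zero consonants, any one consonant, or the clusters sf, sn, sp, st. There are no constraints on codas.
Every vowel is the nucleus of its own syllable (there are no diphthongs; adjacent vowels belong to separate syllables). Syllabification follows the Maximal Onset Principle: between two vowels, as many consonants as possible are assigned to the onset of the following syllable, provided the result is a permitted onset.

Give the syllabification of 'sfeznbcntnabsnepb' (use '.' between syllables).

sfezn.bcnt.nab.snepb

Vowels present: e, c, a, e; each is a nucleus, giving 4 syllables.
σ1/σ2 boundary: /znb/ — longest licit onset from the right is /b/, leaving /zn/ as coda.
σ2/σ3 boundary: /ntn/ splits as /nt/ + /n/ (/n/ is the longest suffix that is a licit onset).
σ3/σ4 boundary: /bsn/; trying suffixes from longest down, /sn/ is the first permitted one, so coda /b/ | onset /sn/.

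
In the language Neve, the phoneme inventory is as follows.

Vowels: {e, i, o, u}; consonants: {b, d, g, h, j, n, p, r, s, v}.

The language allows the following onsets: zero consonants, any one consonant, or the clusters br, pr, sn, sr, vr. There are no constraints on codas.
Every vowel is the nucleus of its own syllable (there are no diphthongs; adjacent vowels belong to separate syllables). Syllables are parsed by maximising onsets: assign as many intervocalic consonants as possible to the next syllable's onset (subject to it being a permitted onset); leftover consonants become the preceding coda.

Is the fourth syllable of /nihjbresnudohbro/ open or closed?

Vowels present: i, e, u, o, o; each is a nucleus, giving 5 syllables.
/i…e/ gap (V1→V2): /hjbr/ — longest licit onset from the right is /br/, leaving /hj/ as coda.
/e…u/ gap (V2→V3): /sn/ is a licit onset in full, so it all attaches to the next syllable.
/u…o/ gap (V3→V4): /d/ → onset of the next syllable (single consonants are always licit onsets).
/o…o/ gap (V4→V5): cluster /hbr/ — the longest permitted-onset suffix is /br/; onset = /br/, preceding coda = /h/.
So the parse is nihj.bre.snu.doh.bro.
Syllable 4 is /doh/ with coda /h/, so it is closed.

closed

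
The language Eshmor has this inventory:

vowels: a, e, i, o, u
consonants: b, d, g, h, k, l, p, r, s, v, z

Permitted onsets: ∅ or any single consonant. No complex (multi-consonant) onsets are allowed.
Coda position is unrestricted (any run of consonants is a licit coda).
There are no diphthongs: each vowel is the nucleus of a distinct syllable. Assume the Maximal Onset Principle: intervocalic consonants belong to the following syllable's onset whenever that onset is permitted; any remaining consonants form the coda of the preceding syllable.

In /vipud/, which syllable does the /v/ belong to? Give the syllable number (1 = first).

1

The vowels are i, u — 2 nuclei, so 2 syllables.
Between /i/ (V1) and /u/ (V2): just /p/ — single C goes to the following onset.
Syllabification: vi.pud.
The /v/ is in the onset of syllable 1 (/vi/).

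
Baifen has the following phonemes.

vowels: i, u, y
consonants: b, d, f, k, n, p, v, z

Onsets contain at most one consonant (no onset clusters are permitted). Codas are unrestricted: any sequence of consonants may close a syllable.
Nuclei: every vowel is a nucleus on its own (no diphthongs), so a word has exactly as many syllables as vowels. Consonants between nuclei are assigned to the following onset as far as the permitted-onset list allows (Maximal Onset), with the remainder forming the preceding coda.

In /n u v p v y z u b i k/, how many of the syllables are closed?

Nuclei (vowels): u, y, u, i → 4 syllables.
V1 /u/ – V2 /y/: /vpv/ splits as /vp/ + /v/ (/v/ is the longest suffix that is a licit onset).
V2 /y/ – V3 /u/: /z/ is a single consonant, so it becomes the next onset.
V3 /u/ – V4 /i/: just /b/ — single C goes to the following onset.
Putting it together: nuvp.vy.zu.bik.
Classifying each syllable: /nuvp/ (closed), /vy/ (open), /zu/ (open), /bik/ (closed).
Closed syllables: 2.

2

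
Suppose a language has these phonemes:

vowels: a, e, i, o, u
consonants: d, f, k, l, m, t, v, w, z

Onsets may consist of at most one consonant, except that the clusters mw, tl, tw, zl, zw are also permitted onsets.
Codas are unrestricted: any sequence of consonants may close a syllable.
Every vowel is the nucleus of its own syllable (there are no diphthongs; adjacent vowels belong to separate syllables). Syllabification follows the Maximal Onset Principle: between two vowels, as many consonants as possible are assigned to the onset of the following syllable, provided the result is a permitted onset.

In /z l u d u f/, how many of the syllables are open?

1

Nuclei (vowels): u, u → 2 syllables.
Between /u/ (V1) and /u/ (V2): /d/ is a single consonant, so it becomes the next onset.
So the parse is zlu.duf.
Classifying each syllable: /zlu/ (open), /duf/ (closed).
Open syllables: 1.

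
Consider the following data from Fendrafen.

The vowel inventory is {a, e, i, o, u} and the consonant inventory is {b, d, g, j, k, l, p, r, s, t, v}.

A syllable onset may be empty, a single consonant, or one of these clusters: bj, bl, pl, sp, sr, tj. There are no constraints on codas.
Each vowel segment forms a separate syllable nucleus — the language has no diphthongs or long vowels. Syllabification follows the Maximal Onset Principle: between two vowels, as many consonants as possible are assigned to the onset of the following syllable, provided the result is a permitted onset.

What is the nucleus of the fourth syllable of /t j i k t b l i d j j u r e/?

Nuclei (vowels): i, i, u, e → 4 syllables.
The fourth nucleus (vowel 4 from the left) is /e/.

e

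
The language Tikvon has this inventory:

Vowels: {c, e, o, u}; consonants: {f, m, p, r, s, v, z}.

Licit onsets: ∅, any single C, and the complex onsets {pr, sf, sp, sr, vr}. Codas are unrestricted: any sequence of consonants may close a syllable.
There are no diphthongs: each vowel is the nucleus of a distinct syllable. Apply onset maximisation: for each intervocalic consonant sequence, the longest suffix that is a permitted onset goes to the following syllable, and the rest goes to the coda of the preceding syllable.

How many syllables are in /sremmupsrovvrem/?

Vowels present: e, u, o, e; each is a nucleus, giving 4 syllables.

4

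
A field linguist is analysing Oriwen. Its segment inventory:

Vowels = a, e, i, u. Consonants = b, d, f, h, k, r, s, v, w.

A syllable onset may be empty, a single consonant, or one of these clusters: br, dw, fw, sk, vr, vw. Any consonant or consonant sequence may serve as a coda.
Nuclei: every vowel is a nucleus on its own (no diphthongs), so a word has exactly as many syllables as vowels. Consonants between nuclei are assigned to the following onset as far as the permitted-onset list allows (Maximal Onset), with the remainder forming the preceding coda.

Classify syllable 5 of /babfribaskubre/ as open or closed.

Vowels present: a, i, a, u, e; each is a nucleus, giving 5 syllables.
Between /a/ (V1) and /i/ (V2): /bfr/ — longest licit onset from the right is /r/, leaving /bf/ as coda.
Between /i/ (V2) and /a/ (V3): /b/ is a single consonant, so it becomes the next onset.
Between /a/ (V3) and /u/ (V4): /sk/ is a licit onset in full, so it all attaches to the next syllable.
Between /u/ (V4) and /e/ (V5): /br/ is a licit onset in full, so it all attaches to the next syllable.
So the parse is babf.ri.ba.sku.bre.
Syllable 5 is /bre/; it ends in its nucleus with no coda, so it is open.

open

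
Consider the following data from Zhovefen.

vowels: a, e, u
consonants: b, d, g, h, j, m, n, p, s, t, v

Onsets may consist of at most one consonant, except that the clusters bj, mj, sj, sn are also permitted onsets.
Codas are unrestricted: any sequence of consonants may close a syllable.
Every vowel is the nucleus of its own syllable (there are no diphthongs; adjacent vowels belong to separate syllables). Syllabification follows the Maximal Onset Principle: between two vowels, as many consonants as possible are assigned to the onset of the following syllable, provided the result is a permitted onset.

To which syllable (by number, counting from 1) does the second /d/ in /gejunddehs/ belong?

3

Vowels present: e, u, e; each is a nucleus, giving 3 syllables.
V1 /e/ – V2 /u/: /j/ → onset of the next syllable (single consonants are always licit onsets).
V2 /u/ – V3 /e/: /ndd/ splits as /nd/ + /d/ (/d/ is the longest suffix that is a licit onset).
Putting it together: ge.jund.dehs.
The second /d/ is in the onset of syllable 3 (/dehs/).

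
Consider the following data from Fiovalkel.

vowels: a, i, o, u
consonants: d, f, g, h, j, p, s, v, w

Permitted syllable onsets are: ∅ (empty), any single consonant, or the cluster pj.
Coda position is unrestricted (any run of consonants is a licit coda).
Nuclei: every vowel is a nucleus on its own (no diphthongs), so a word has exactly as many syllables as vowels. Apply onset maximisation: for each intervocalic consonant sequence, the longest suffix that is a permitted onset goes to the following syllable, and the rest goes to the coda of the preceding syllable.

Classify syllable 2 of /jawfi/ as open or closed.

open

The vowels are a, i — 2 nuclei, so 2 syllables.
σ1/σ2 boundary: /wf/ — longest licit onset from the right is /f/, leaving /w/ as coda.
Putting it together: jaw.fi.
Syllable 2 is /fi/; it ends in its nucleus with no coda, so it is open.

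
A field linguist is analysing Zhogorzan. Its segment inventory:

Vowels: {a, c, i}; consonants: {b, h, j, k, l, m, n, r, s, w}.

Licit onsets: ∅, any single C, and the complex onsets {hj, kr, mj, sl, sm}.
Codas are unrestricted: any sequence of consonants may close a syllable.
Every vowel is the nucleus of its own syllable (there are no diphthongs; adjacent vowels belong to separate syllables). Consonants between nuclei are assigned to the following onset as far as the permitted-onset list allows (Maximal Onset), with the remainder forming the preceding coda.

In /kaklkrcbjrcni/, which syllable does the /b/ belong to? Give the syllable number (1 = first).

Nuclei (vowels): a, c, c, i → 4 syllables.
/a…c/ gap (V1→V2): cluster /klkr/ — the longest permitted-onset suffix is /kr/; onset = /kr/, preceding coda = /kl/.
/c…c/ gap (V2→V3): /bjr/ — longest licit onset from the right is /r/, leaving /bj/ as coda.
/c…i/ gap (V3→V4): just /n/ — single C goes to the following onset.
Syllabification: kakl.krcbj.rc.ni.
The /b/ is in the coda of syllable 2 (/krcbj/).

2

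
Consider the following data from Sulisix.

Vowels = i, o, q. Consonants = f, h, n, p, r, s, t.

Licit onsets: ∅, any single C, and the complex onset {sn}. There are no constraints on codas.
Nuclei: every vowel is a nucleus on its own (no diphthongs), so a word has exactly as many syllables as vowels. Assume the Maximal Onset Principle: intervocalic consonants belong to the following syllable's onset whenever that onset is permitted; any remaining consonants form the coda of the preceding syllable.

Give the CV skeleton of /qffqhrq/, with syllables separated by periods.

Nuclei (vowels): q, q, q → 3 syllables.
V1 /q/ – V2 /q/: /ff/ splits as /f/ + /f/ (/f/ is the longest suffix that is a licit onset).
V2 /q/ – V3 /q/: cluster /hr/ — the longest permitted-onset suffix is /r/; onset = /r/, preceding coda = /h/.
Result: qf.fqh.rq.
Mapping each syllable to C/V: /qf/ → VC, /fqh/ → CVC, /rq/ → CV.

VC.CVC.CV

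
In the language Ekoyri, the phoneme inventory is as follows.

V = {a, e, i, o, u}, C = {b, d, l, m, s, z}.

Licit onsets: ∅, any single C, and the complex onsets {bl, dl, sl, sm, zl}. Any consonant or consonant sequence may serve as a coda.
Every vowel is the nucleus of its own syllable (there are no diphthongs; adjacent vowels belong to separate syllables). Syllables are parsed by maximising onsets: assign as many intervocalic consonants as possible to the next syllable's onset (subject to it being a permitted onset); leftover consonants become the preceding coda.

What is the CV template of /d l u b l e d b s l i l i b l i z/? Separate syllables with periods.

CCV.CCVCC.CCV.CV.CCVC

Vowels present: u, e, i, i, i; each is a nucleus, giving 5 syllables.
Between /u/ (V1) and /e/ (V2): /bl/ — entire cluster is a permitted onset → onset /bl/, coda ∅.
Between /e/ (V2) and /i/ (V3): cluster /dbsl/ — the longest permitted-onset suffix is /sl/; onset = /sl/, preceding coda = /db/.
Between /i/ (V3) and /i/ (V4): /l/ → onset of the next syllable (single consonants are always licit onsets).
Between /i/ (V4) and /i/ (V5): /bl/ — entire cluster is a permitted onset → onset /bl/, coda ∅.
Putting it together: dlu.bledb.sli.li.bliz.
Mapping each syllable to C/V: /dlu/ → CCV, /bledb/ → CCVCC, /sli/ → CCV, /li/ → CV, /bliz/ → CCVC.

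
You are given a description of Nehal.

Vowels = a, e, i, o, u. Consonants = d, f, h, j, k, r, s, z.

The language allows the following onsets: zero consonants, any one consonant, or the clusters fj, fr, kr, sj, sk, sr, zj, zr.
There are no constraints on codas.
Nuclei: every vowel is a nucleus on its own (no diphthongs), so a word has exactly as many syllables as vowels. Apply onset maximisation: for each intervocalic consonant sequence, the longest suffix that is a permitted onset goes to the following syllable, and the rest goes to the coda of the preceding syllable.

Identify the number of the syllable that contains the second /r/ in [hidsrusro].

3

Vowels present: i, u, o; each is a nucleus, giving 3 syllables.
σ1/σ2 boundary: /dsr/; trying suffixes from longest down, /sr/ is the first permitted one, so coda /d/ | onset /sr/.
σ2/σ3 boundary: cluster /sr/ — /sr/ is itself a permitted onset, so the whole cluster goes right; preceding coda = ∅.
Result: hid.sru.sro.
The second /r/ is in the onset of syllable 3 (/sro/).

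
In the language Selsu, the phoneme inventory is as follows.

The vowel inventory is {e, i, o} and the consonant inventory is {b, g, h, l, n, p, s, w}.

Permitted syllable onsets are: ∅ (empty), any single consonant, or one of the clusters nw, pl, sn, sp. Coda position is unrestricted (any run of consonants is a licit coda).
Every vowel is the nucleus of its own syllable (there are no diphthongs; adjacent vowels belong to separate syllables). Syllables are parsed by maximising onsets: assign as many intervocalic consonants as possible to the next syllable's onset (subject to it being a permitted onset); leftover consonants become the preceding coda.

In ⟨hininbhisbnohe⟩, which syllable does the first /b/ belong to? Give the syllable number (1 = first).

Nuclei (vowels): i, i, i, o, e → 5 syllables.
σ1/σ2 boundary: just /n/ — single C goes to the following onset.
σ2/σ3 boundary: /nbh/ splits as /nb/ + /h/ (/h/ is the longest suffix that is a licit onset).
σ3/σ4 boundary: /sbn/ splits as /sb/ + /n/ (/n/ is the longest suffix that is a licit onset).
σ4/σ5 boundary: /h/ is a single consonant, so it becomes the next onset.
Result: hi.ninb.hisb.no.he.
The first /b/ is in the coda of syllable 2 (/ninb/).

2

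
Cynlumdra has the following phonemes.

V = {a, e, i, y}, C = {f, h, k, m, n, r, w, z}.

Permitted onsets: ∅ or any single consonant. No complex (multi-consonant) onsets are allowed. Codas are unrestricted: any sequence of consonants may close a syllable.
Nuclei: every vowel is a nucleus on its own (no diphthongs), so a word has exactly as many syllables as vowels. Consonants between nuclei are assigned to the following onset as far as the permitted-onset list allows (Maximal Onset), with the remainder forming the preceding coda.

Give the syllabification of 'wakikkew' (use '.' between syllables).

wa.kik.kew

The vowels are a, i, e — 3 nuclei, so 3 syllables.
σ1/σ2 boundary: /k/ is a single consonant, so it becomes the next onset.
σ2/σ3 boundary: cluster /kk/ — the longest permitted-onset suffix is /k/; onset = /k/, preceding coda = /k/.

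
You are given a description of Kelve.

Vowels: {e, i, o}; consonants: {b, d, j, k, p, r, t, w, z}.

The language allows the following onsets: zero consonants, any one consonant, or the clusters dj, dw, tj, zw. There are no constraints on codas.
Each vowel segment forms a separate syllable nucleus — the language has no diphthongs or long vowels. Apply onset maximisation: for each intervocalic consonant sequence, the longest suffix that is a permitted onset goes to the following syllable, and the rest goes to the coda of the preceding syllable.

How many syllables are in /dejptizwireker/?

Nuclei (vowels): e, i, i, e, e → 5 syllables.

5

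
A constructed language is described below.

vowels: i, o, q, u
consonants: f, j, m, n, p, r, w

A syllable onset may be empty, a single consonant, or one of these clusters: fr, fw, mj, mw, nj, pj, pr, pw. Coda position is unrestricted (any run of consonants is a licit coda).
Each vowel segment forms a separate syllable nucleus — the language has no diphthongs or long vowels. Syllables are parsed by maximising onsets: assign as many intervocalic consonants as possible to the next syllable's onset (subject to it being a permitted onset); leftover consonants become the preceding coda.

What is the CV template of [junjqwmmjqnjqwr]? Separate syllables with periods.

The vowels are u, q, q, q — 4 nuclei, so 4 syllables.
V1 /u/ – V2 /q/: cluster /nj/ — /nj/ is itself a permitted onset, so the whole cluster goes right; preceding coda = ∅.
V2 /q/ – V3 /q/: cluster /wmmj/ — the longest permitted-onset suffix is /mj/; onset = /mj/, preceding coda = /wm/.
V3 /q/ – V4 /q/: /nj/ is a licit onset in full, so it all attaches to the next syllable.
Result: ju.njqwm.mjq.njqwr.
Mapping each syllable to C/V: /ju/ → CV, /njqwm/ → CCVCC, /mjq/ → CCV, /njqwr/ → CCVCC.

CV.CCVCC.CCV.CCVCC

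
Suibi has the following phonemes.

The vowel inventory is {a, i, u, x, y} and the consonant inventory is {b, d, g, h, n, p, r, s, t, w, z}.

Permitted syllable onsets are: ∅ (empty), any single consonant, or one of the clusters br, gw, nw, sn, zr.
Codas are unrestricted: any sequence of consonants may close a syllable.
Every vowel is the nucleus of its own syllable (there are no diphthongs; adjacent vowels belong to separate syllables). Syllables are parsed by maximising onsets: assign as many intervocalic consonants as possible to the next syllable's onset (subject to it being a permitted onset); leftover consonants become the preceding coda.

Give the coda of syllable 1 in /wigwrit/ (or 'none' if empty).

gw

Nuclei (vowels): i, i → 2 syllables.
/i…i/ gap (V1→V2): cluster /gwr/ — the longest permitted-onset suffix is /r/; onset = /r/, preceding coda = /gw/.
Putting it together: wigw.rit.
Syllable 1 is /wigw/: onset /w/, nucleus /i/, coda /gw/.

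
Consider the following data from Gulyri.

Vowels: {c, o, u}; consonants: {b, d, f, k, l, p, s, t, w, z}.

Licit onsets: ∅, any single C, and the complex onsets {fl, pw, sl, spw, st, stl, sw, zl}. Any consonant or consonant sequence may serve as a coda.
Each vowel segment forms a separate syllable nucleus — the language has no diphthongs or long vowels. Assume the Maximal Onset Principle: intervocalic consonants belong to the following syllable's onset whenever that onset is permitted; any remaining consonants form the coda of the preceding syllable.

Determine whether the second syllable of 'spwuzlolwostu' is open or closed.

Nuclei (vowels): u, o, o, u → 4 syllables.
σ1/σ2 boundary: /zl/ is a licit onset in full, so it all attaches to the next syllable.
σ2/σ3 boundary: cluster /lw/ — the longest permitted-onset suffix is /w/; onset = /w/, preceding coda = /l/.
σ3/σ4 boundary: /st/ — entire cluster is a permitted onset → onset /st/, coda ∅.
Putting it together: spwu.zlol.wo.stu.
Syllable 2 is /zlol/ with coda /l/, so it is closed.

closed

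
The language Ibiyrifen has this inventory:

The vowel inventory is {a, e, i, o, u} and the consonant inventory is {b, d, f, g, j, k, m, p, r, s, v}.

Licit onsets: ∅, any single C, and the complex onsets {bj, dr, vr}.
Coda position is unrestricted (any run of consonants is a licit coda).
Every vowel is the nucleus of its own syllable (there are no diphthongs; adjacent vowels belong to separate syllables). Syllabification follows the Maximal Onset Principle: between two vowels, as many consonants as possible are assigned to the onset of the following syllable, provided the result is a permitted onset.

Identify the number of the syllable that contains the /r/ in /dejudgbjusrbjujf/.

Vowels present: e, u, u, u; each is a nucleus, giving 4 syllables.
/e…u/ gap (V1→V2): /j/ is a single consonant, so it becomes the next onset.
/u…u/ gap (V2→V3): cluster /dgbj/ — the longest permitted-onset suffix is /bj/; onset = /bj/, preceding coda = /dg/.
/u…u/ gap (V3→V4): /srbj/ splits as /sr/ + /bj/ (/bj/ is the longest suffix that is a licit onset).
Putting it together: de.judg.bjusr.bjujf.
The /r/ is in the coda of syllable 3 (/bjusr/).

3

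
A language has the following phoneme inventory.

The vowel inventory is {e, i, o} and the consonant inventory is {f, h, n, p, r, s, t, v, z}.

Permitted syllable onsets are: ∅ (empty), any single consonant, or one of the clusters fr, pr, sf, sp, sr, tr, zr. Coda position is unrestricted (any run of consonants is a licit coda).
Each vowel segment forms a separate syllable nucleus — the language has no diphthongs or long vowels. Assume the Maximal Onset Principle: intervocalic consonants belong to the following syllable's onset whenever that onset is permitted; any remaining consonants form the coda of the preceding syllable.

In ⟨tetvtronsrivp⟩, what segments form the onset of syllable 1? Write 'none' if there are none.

t

Vowels present: e, o, i; each is a nucleus, giving 3 syllables.
σ1/σ2 boundary: /tvtr/ — longest licit onset from the right is /tr/, leaving /tv/ as coda.
σ2/σ3 boundary: /nsr/ — longest licit onset from the right is /sr/, leaving /n/ as coda.
Result: tetv.tron.srivp.
Syllable 1 is /tetv/: onset /t/, nucleus /e/, coda /tv/.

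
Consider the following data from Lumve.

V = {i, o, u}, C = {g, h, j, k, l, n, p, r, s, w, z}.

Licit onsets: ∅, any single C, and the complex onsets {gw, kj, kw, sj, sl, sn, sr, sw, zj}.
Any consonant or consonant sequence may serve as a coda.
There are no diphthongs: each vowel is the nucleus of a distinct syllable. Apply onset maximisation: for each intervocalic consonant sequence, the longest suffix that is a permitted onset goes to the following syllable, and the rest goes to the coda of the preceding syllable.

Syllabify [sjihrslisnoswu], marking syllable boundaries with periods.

sjihr.sli.sno.swu

Nuclei (vowels): i, i, o, u → 4 syllables.
/i…i/ gap (V1→V2): cluster /hrsl/ — the longest permitted-onset suffix is /sl/; onset = /sl/, preceding coda = /hr/.
/i…o/ gap (V2→V3): /sn/ is a licit onset in full, so it all attaches to the next syllable.
/o…u/ gap (V3→V4): /sw/ is a licit onset in full, so it all attaches to the next syllable.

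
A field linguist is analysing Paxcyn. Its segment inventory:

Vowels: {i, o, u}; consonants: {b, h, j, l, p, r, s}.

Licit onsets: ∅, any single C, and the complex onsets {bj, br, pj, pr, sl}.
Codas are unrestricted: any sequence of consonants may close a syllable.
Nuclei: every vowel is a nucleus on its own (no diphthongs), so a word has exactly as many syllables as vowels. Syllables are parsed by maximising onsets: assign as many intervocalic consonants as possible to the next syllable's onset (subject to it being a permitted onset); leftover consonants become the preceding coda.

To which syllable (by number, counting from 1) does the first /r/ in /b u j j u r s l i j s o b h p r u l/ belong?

The vowels are u, u, i, o, u — 5 nuclei, so 5 syllables.
V1 /u/ – V2 /u/: /jj/ splits as /j/ + /j/ (/j/ is the longest suffix that is a licit onset).
V2 /u/ – V3 /i/: /rsl/ splits as /r/ + /sl/ (/sl/ is the longest suffix that is a licit onset).
V3 /i/ – V4 /o/: cluster /js/ — the longest permitted-onset suffix is /s/; onset = /s/, preceding coda = /j/.
V4 /o/ – V5 /u/: /bhpr/ — longest licit onset from the right is /pr/, leaving /bh/ as coda.
Syllabification: buj.jur.slij.sobh.prul.
The first /r/ is in the coda of syllable 2 (/jur/).

2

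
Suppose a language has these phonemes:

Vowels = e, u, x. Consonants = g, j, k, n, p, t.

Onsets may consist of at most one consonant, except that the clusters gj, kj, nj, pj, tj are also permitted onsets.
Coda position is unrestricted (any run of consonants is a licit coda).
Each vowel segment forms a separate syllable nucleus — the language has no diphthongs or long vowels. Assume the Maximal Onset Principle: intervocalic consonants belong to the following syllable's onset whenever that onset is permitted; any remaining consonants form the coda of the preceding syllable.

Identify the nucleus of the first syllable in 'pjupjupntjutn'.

u

Nuclei (vowels): u, u, u → 3 syllables.
The first nucleus (vowel 1 from the left) is /u/.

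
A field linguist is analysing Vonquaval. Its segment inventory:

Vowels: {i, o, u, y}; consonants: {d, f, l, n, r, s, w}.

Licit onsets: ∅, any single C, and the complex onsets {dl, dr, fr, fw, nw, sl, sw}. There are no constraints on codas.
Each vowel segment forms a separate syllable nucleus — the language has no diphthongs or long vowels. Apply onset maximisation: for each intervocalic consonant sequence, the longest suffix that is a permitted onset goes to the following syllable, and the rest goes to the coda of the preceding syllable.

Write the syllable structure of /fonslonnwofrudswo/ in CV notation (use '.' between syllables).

Vowels present: o, o, o, u, o; each is a nucleus, giving 5 syllables.
Between /o/ (V1) and /o/ (V2): /nsl/ — longest licit onset from the right is /sl/, leaving /n/ as coda.
Between /o/ (V2) and /o/ (V3): /nnw/ splits as /n/ + /nw/ (/nw/ is the longest suffix that is a licit onset).
Between /o/ (V3) and /u/ (V4): /fr/ is a licit onset in full, so it all attaches to the next syllable.
Between /u/ (V4) and /o/ (V5): cluster /dsw/ — the longest permitted-onset suffix is /sw/; onset = /sw/, preceding coda = /d/.
So the parse is fon.slon.nwo.frud.swo.
Mapping each syllable to C/V: /fon/ → CVC, /slon/ → CCVC, /nwo/ → CCV, /frud/ → CCVC, /swo/ → CCV.

CVC.CCVC.CCV.CCVC.CCV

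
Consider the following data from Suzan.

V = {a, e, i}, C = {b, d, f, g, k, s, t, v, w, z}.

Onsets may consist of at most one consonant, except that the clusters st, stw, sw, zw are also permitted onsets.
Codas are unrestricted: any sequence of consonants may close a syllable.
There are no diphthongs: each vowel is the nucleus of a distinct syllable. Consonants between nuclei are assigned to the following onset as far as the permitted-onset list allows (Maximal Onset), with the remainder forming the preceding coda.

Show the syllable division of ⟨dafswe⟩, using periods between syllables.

daf.swe

Nuclei (vowels): a, e → 2 syllables.
σ1/σ2 boundary: /fsw/ splits as /f/ + /sw/ (/sw/ is the longest suffix that is a licit onset).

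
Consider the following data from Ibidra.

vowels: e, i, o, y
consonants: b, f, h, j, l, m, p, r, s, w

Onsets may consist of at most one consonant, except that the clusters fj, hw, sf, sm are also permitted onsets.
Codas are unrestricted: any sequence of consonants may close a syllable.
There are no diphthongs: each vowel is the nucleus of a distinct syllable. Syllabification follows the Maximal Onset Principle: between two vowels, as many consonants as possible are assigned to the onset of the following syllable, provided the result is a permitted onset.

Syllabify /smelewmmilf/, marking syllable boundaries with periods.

sme.lewm.milf

Nuclei (vowels): e, e, i → 3 syllables.
/e…e/ gap (V1→V2): /l/ is a single consonant, so it becomes the next onset.
/e…i/ gap (V2→V3): /wmm/ — longest licit onset from the right is /m/, leaving /wm/ as coda.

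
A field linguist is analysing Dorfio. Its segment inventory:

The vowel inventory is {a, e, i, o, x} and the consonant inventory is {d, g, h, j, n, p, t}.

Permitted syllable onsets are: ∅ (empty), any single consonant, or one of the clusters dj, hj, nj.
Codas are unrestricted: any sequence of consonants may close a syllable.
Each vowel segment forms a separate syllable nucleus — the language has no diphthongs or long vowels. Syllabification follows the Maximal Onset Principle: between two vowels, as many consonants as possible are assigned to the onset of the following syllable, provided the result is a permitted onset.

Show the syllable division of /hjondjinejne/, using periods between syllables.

hjon.dji.nej.ne

Nuclei (vowels): o, i, e, e → 4 syllables.
V1 /o/ – V2 /i/: /ndj/ splits as /n/ + /dj/ (/dj/ is the longest suffix that is a licit onset).
V2 /i/ – V3 /e/: just /n/ — single C goes to the following onset.
V3 /e/ – V4 /e/: /jn/ — longest licit onset from the right is /n/, leaving /j/ as coda.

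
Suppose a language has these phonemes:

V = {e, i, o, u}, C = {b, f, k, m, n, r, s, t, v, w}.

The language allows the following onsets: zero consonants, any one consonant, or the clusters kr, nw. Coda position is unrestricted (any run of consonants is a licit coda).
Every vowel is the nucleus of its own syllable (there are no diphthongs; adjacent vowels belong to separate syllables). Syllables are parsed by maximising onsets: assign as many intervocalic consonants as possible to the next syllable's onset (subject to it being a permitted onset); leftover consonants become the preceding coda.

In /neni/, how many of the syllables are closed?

0

The vowels are e, i — 2 nuclei, so 2 syllables.
Between /e/ (V1) and /i/ (V2): /n/ is a single consonant, so it becomes the next onset.
Putting it together: ne.ni.
Classifying each syllable: /ne/ (open), /ni/ (open).
Closed syllables: 0.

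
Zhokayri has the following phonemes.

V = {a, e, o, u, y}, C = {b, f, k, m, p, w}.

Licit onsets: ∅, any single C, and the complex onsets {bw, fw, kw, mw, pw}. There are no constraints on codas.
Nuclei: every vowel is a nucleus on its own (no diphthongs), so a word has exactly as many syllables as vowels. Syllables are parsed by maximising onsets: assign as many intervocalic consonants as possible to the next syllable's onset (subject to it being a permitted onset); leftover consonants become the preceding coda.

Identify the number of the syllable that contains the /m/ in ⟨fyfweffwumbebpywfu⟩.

Vowels present: y, e, u, e, y, u; each is a nucleus, giving 6 syllables.
V1 /y/ – V2 /e/: /fw/ is a licit onset in full, so it all attaches to the next syllable.
V2 /e/ – V3 /u/: cluster /ffw/ — the longest permitted-onset suffix is /fw/; onset = /fw/, preceding coda = /f/.
V3 /u/ – V4 /e/: cluster /mb/ — the longest permitted-onset suffix is /b/; onset = /b/, preceding coda = /m/.
V4 /e/ – V5 /y/: cluster /bp/ — the longest permitted-onset suffix is /p/; onset = /p/, preceding coda = /b/.
V5 /y/ – V6 /u/: cluster /wf/ — the longest permitted-onset suffix is /f/; onset = /f/, preceding coda = /w/.
Result: fy.fwef.fwum.beb.pyw.fu.
The /m/ is in the coda of syllable 3 (/fwum/).

3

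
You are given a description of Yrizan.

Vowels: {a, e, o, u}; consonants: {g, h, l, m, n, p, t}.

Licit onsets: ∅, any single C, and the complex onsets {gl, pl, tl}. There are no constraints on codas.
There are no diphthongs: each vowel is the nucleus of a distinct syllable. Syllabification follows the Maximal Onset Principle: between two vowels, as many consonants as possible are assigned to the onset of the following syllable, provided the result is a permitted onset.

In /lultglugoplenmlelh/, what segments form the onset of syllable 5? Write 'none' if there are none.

l

The vowels are u, u, o, e, e — 5 nuclei, so 5 syllables.
σ1/σ2 boundary: /ltgl/ splits as /lt/ + /gl/ (/gl/ is the longest suffix that is a licit onset).
σ2/σ3 boundary: /g/ → onset of the next syllable (single consonants are always licit onsets).
σ3/σ4 boundary: /pl/ is a licit onset in full, so it all attaches to the next syllable.
σ4/σ5 boundary: /nml/ splits as /nm/ + /l/ (/l/ is the longest suffix that is a licit onset).
Putting it together: lult.glu.go.plenm.lelh.
Syllable 5 is /lelh/: onset /l/, nucleus /e/, coda /lh/.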